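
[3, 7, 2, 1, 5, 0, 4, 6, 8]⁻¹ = [5, 3, 2, 0, 6, 4, 7, 1, 8]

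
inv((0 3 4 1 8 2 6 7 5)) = (0 5 7 6 2 8 1 4 3)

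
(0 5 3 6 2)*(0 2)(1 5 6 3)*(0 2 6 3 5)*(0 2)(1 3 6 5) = (0 6)(1 2 5 3)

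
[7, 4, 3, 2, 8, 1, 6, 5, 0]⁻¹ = [8, 5, 3, 2, 1, 7, 6, 0, 4]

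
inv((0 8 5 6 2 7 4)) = (0 4 7 2 6 5 8)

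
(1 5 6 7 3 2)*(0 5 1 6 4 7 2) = (0 5 4 7 3)(2 6)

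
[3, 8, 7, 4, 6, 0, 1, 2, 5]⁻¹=[5, 6, 7, 0, 3, 8, 4, 2, 1]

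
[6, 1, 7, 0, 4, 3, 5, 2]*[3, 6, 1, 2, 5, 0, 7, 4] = [7, 6, 4, 3, 5, 2, 0, 1]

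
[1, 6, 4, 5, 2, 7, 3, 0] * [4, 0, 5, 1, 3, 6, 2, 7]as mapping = [0→0, 1→2, 2→3, 3→6, 4→5, 5→7, 6→1, 7→4]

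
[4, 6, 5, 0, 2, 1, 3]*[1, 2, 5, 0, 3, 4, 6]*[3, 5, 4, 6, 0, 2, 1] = [6, 1, 0, 5, 2, 4, 3]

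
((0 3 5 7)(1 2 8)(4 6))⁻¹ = (0 7 5 3)(1 8 2)(4 6)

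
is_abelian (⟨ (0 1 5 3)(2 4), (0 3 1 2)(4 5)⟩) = no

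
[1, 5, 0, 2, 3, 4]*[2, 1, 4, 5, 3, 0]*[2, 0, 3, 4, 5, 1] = [0, 2, 3, 5, 1, 4] 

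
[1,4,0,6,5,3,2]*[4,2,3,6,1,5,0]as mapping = [0→2,1→1,2→4,3→0,4→5,5→6,6→3]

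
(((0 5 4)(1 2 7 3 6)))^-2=(0 5 4)(1 3 2 6 7)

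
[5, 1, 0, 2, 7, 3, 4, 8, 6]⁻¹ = [2, 1, 3, 5, 6, 0, 8, 4, 7]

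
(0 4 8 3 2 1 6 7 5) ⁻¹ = (0 5 7 6 1 2 3 8 4) 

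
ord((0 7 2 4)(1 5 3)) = 12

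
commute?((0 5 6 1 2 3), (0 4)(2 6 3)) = no:(0 5 6 1 2 3)*(0 4)(2 6 3) = (0 5 3 4)(1 6), (0 4)(2 6 3)*(0 5 6 1 2 3) = (0 4 5 6)(1 2)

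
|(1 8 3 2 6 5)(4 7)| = 6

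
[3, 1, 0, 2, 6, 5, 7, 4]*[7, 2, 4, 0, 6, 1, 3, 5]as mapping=[0→0, 1→2, 2→7, 3→4, 4→3, 5→1, 6→5, 7→6]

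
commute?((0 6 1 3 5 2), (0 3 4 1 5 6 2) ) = no:(0 6 1 3 5 2)*(0 3 4 1 5 6 2) = (0 2 3 6 5) (1 4), (0 3 4 1 5 6 2)*(0 6 1 3 5 2) = (0 5 1 2 6) (3 4) 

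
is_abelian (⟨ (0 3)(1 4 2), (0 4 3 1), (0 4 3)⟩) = no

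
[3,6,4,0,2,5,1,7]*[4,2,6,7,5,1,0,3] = [7,0,5,4,6,1,2,3]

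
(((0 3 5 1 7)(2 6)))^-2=(0 1 3 7 5)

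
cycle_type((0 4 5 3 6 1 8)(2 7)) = 2.7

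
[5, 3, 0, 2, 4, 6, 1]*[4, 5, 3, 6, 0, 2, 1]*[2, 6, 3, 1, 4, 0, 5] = [3, 5, 4, 1, 2, 6, 0]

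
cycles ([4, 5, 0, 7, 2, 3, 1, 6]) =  (0 4 2)(1 5 3 7 6)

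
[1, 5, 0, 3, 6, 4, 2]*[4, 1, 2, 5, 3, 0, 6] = [1, 0, 4, 5, 6, 3, 2]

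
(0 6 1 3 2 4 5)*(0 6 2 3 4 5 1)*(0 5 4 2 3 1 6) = (0 3 1 2 4 6 5)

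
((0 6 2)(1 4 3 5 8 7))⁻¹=(0 2 6)(1 7 8 5 3 4)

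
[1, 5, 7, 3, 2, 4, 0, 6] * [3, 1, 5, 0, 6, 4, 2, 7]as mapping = [0→1, 1→4, 2→7, 3→0, 4→5, 5→6, 6→3, 7→2]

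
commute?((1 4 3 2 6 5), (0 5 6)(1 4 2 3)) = no:(1 4 3 2 6 5)*(0 5 6)(1 4 2 3) = (0 5 4 1 2), (0 5 6)(1 4 2 3)*(1 4 3 2 6 5) = (0 1 3 4 6)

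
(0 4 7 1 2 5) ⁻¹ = (0 5 2 1 7 4) 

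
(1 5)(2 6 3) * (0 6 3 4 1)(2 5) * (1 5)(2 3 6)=(0 2 6 4 5)(1 3)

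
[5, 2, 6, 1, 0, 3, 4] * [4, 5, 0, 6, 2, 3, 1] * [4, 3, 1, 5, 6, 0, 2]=[5, 4, 3, 0, 6, 2, 1]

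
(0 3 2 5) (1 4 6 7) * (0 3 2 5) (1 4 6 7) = (0 2) (1 6) (3 5) (4 7) 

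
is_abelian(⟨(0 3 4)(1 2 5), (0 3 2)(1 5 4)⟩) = no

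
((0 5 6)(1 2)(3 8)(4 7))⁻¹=(0 6 5)(1 2)(3 8)(4 7)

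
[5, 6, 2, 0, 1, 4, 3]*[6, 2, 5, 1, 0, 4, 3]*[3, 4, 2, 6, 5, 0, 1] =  [5, 6, 0, 1, 2, 3, 4]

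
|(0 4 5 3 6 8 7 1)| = 8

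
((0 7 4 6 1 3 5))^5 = (0 3 6 7 5 1 4)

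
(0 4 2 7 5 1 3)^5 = (0 1 7 4 3 5 2)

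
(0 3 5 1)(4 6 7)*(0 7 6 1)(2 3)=(0 2 3 5)(1 7 4)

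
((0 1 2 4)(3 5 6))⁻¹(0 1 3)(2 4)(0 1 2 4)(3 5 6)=(0 4)(1 2 5)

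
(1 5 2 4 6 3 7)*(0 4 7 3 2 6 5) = (0 4 5 6 2 7 1)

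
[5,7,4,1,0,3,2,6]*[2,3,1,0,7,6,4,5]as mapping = [0→6,1→5,2→7,3→3,4→2,5→0,6→1,7→4]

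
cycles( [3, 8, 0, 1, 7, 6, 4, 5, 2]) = (0 3 1 8 2)(4 7 5 6)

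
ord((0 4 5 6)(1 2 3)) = 12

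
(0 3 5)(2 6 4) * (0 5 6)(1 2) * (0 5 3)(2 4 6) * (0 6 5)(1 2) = (0 6 5 3 1 4 2)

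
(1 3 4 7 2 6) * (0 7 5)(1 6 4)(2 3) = (0 7 3 1 2 4 5)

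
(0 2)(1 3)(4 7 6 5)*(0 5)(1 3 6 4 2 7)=(0 7 4 1 6)(2 5)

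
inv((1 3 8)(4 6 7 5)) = (1 8 3)(4 5 7 6)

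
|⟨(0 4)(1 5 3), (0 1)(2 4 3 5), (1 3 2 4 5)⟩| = 720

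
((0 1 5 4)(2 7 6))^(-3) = (0 1 5 4)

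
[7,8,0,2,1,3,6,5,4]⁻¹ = [2,4,3,5,8,7,6,0,1]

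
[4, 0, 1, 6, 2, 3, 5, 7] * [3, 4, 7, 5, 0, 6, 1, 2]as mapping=[0→0, 1→3, 2→4, 3→1, 4→7, 5→5, 6→6, 7→2]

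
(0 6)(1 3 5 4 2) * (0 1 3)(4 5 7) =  (0 6 1)(2 3 7 4)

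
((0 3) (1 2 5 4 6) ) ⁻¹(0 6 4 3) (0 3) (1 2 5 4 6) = (0 3 1 6) 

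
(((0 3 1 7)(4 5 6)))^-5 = (0 7 1 3)(4 5 6)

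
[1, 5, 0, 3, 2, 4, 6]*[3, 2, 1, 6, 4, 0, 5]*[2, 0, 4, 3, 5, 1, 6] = [4, 2, 3, 6, 0, 5, 1]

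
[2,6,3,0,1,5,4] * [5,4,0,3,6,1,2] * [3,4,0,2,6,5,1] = [3,0,2,5,6,4,1]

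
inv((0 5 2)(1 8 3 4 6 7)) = (0 2 5)(1 7 6 4 3 8)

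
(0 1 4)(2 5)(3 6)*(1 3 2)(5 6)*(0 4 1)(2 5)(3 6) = (0 6 5)(2 3)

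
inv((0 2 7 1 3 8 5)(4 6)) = (0 5 8 3 1 7 2)(4 6)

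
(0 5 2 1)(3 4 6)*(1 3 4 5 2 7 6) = (0 2 3 5 7 6 4 1)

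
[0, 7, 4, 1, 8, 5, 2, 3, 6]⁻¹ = [0, 3, 6, 7, 2, 5, 8, 1, 4]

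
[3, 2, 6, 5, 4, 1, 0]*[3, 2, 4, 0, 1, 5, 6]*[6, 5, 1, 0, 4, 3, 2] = [6, 4, 2, 3, 5, 1, 0]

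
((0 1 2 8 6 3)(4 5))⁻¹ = (0 3 6 8 2 1)(4 5)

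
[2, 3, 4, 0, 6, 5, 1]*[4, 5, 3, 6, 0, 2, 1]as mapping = [0→3, 1→6, 2→0, 3→4, 4→1, 5→2, 6→5]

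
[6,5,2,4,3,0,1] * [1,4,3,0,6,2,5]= [5,2,3,6,0,1,4]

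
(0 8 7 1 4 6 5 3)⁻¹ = (0 3 5 6 4 1 7 8)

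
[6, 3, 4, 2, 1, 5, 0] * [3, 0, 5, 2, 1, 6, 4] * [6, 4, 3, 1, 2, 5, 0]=[2, 3, 4, 5, 6, 0, 1]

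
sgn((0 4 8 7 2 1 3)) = 1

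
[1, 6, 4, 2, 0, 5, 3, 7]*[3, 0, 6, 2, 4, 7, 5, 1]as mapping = [0→0, 1→5, 2→4, 3→6, 4→3, 5→7, 6→2, 7→1]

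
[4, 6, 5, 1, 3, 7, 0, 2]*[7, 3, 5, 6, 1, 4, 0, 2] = [1, 0, 4, 3, 6, 2, 7, 5]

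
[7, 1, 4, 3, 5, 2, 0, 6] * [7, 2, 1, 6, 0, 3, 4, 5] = [5, 2, 0, 6, 3, 1, 7, 4]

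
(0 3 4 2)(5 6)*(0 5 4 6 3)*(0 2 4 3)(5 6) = (0 2 6 3 5)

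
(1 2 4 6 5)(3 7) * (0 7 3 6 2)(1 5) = (0 7 6 1)(2 4)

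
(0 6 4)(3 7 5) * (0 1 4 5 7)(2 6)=(0 2 6 5 3)(1 4)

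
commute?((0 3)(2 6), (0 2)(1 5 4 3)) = no:(0 3)(2 6)*(0 2)(1 5 4 3) = (0 1 5 4 3 2 6), (0 2)(1 5 4 3)*(0 3)(2 6) = (0 6 2 3 1 5 4)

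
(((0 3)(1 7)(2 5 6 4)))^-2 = (2 6)(4 5)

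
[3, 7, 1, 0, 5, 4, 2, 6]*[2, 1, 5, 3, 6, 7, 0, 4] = [3, 4, 1, 2, 7, 6, 5, 0]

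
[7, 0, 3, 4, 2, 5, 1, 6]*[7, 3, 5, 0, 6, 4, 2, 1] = [1, 7, 0, 6, 5, 4, 3, 2]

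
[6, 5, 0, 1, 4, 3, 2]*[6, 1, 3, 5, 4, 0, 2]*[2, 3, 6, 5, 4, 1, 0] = [6, 2, 0, 3, 4, 1, 5]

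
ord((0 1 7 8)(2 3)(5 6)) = 4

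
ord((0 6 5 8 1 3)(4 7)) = 6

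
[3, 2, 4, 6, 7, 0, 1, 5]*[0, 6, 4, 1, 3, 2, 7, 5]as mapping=[0→1, 1→4, 2→3, 3→7, 4→5, 5→0, 6→6, 7→2]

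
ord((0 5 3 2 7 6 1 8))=8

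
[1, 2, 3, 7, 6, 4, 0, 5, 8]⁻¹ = [6, 0, 1, 2, 5, 7, 4, 3, 8]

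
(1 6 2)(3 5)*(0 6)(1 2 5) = (0 6 5 3 1)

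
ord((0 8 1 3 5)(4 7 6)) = 15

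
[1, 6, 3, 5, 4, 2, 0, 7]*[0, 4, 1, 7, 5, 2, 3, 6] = [4, 3, 7, 2, 5, 1, 0, 6]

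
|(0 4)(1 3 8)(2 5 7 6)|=12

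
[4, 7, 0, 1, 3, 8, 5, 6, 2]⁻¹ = [2, 3, 8, 4, 0, 6, 7, 1, 5]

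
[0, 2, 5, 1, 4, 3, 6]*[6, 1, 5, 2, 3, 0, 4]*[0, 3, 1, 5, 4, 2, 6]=[6, 2, 0, 3, 5, 1, 4]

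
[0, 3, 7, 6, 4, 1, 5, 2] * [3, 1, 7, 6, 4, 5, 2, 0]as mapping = [0→3, 1→6, 2→0, 3→2, 4→4, 5→1, 6→5, 7→7]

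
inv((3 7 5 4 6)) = (3 6 4 5 7)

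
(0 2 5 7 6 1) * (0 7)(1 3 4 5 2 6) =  (0 6 3 4 5)(1 7)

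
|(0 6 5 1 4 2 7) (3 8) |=14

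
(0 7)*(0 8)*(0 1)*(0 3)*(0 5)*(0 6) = (0 7 8 1 3 5 6)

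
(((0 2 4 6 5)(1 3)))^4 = (0 5 6 4 2)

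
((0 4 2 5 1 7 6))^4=(0 1 4 7 2 6 5)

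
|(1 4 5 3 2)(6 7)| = 10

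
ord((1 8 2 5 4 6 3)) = 7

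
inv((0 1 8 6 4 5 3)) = (0 3 5 4 6 8 1)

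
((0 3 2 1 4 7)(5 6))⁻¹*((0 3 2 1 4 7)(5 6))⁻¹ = (0 4 2)(1 3 7)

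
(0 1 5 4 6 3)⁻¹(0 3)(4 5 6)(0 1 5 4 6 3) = (0 1)(3 6 4)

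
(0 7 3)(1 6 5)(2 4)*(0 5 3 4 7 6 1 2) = (0 6 3 5 2 7 4)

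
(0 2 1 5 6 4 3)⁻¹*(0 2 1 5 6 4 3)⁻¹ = (0 4 5 2 3 6 1)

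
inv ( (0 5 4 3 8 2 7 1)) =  (0 1 7 2 8 3 4 5)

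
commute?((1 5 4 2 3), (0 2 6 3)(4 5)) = no:(1 5 4 2 3) * (0 2 6 3)(4 5) = (0 2)(1 4 6 3), (0 2 6 3)(4 5) * (1 5 4 2 3) = (0 3)(1 5 2 6)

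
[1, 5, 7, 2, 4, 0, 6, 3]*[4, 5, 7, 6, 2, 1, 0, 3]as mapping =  [0→5, 1→1, 2→3, 3→7, 4→2, 5→4, 6→0, 7→6]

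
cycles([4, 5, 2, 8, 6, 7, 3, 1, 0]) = (0 4 6 3 8)(1 5 7)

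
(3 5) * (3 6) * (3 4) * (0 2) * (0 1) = (0 2 1)(3 5 6 4)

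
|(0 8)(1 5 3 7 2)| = 10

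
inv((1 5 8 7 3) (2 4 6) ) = (1 3 7 8 5) (2 6 4) 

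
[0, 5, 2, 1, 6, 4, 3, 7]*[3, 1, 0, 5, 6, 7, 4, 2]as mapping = [0→3, 1→7, 2→0, 3→1, 4→4, 5→6, 6→5, 7→2]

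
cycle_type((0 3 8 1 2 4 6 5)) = 8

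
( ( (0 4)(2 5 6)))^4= (2 5 6)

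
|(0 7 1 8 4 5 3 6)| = 8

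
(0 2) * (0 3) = (0 2 3)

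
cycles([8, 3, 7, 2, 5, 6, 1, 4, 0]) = (0 8)(1 3 2 7 4 5 6)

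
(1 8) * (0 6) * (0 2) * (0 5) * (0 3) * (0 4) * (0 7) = (0 6 2 5 3 4 7)(1 8)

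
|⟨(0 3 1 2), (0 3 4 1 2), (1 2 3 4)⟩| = 120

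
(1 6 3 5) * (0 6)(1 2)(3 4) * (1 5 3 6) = (0 1)(2 5)(4 6)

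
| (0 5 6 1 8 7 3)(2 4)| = 14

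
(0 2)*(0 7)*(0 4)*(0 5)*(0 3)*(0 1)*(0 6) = (0 2 7 4 5 3 1 6)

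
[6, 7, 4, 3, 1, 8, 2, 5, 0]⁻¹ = [8, 4, 6, 3, 2, 7, 0, 1, 5]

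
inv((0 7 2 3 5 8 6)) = (0 6 8 5 3 2 7)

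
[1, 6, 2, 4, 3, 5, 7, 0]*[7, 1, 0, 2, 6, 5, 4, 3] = [1, 4, 0, 6, 2, 5, 3, 7]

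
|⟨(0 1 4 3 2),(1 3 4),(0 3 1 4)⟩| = 120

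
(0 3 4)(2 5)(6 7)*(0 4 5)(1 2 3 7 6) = (0 7 1 2)(3 5)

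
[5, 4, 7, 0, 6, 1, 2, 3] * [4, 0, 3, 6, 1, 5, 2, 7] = [5, 1, 7, 4, 2, 0, 3, 6]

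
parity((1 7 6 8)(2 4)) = even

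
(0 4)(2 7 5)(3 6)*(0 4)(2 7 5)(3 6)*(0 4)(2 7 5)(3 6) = (0 4)(3 6)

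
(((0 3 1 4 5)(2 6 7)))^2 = (0 1 5 3 4)(2 7 6)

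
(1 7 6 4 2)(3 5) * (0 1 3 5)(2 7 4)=(0 1 4 7 6 2 3)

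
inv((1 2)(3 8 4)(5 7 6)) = (1 2)(3 4 8)(5 6 7)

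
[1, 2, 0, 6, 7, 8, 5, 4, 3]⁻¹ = [2, 0, 1, 8, 7, 6, 3, 4, 5]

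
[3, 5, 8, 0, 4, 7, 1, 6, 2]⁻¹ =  [3, 6, 8, 0, 4, 1, 7, 5, 2]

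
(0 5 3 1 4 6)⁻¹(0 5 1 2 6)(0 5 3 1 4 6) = (0 5 3 4 2)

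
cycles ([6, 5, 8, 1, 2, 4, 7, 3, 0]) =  (0 6 7 3 1 5 4 2 8)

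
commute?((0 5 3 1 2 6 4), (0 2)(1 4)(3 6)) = no:(0 5 3 1 2 6 4)*(0 2)(1 4)(3 6) = (0 5 6 1)(2 3 4), (0 2)(1 4)(3 6)*(0 5 3 1 2 6 4) = (0 6 1)(2 5 3 4)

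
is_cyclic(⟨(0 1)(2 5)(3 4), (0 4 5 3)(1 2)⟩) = no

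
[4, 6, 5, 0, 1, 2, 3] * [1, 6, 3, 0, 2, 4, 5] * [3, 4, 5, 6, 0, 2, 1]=[5, 2, 0, 4, 1, 6, 3]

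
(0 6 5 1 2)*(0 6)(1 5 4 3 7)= (1 2 6 4 3 7)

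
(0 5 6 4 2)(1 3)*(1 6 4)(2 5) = (0 2)(1 3 6)(4 5)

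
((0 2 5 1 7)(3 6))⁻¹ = (0 7 1 5 2)(3 6)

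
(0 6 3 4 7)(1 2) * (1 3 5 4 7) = (0 6 5 4 1 2 3 7)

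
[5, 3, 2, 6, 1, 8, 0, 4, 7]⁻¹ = [6, 4, 2, 1, 7, 0, 3, 8, 5]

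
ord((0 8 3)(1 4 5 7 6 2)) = 6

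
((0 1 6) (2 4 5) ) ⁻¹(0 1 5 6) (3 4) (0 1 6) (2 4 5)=(0 1 6 2) (3 5) 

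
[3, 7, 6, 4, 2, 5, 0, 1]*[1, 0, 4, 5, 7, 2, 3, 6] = [5, 6, 3, 7, 4, 2, 1, 0]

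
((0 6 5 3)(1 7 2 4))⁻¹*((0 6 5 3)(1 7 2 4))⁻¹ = (0 5)(1 2)(3 6)(4 7)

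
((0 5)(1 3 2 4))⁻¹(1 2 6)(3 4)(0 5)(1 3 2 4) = (1 2)(3 4 6)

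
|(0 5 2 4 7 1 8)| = 7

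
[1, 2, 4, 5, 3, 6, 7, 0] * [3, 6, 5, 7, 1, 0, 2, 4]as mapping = [0→6, 1→5, 2→1, 3→0, 4→7, 5→2, 6→4, 7→3]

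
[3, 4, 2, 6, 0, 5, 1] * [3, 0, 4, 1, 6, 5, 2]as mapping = [0→1, 1→6, 2→4, 3→2, 4→3, 5→5, 6→0]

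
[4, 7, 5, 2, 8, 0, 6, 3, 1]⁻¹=[5, 8, 3, 7, 0, 2, 6, 1, 4]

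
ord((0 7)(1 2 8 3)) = 4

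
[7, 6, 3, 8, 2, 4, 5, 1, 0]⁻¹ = [8, 7, 4, 2, 5, 6, 1, 0, 3]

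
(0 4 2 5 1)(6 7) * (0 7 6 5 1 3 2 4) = (1 7 5 3 2)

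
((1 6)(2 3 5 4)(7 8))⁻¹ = (1 6)(2 4 5 3)(7 8)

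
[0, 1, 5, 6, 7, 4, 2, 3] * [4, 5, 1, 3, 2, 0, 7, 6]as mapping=[0→4, 1→5, 2→0, 3→7, 4→6, 5→2, 6→1, 7→3]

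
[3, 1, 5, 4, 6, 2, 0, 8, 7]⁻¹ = [6, 1, 5, 0, 3, 2, 4, 8, 7]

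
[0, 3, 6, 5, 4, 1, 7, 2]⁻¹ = [0, 5, 7, 1, 4, 3, 2, 6]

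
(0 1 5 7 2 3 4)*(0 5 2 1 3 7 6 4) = (0 3)(1 2 7)(4 5 6)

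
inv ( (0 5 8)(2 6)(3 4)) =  (0 8 5)(2 6)(3 4)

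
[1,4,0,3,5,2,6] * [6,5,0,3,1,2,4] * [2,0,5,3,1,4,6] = [4,0,6,3,5,2,1]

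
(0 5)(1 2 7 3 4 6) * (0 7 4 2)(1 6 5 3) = (0 3 2 4 5 7 1)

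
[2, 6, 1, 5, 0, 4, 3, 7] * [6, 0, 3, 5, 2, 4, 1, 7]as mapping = [0→3, 1→1, 2→0, 3→4, 4→6, 5→2, 6→5, 7→7]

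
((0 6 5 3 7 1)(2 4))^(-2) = (0 7 5)(1 3 6)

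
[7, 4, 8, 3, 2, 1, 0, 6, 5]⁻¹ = [6, 5, 4, 3, 1, 8, 7, 0, 2]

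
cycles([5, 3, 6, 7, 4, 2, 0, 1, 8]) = (0 5 2 6)(1 3 7)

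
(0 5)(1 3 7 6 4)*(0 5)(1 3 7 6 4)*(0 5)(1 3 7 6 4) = (0 5)(1 6 3 4 7)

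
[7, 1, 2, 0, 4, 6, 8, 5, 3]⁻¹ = [3, 1, 2, 8, 4, 7, 5, 0, 6]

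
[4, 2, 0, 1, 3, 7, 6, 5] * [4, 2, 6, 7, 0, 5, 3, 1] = [0, 6, 4, 2, 7, 1, 3, 5]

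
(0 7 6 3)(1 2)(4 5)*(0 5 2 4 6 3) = (0 7 3 5 6)(1 4 2)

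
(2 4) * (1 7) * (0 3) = (0 3)(1 7)(2 4)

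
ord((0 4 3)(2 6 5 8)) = 12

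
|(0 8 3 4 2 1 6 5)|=8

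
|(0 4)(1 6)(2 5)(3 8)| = 2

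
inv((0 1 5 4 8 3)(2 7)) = (0 3 8 4 5 1)(2 7)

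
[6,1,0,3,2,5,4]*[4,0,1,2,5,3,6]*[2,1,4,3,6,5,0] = [0,2,6,4,1,3,5]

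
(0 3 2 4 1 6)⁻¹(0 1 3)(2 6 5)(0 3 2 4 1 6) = (0 5 4)(2 3 6)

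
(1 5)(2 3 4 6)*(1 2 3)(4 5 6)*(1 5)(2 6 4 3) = (1 4 3)(2 5 6)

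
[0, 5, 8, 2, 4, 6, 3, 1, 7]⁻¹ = [0, 7, 3, 6, 4, 1, 5, 8, 2]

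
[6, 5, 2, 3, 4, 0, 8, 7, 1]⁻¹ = [5, 8, 2, 3, 4, 1, 0, 7, 6]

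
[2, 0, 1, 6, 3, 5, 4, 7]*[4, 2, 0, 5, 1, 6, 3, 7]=[0, 4, 2, 3, 5, 6, 1, 7]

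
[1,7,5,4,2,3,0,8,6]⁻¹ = [6,0,4,5,3,2,8,1,7]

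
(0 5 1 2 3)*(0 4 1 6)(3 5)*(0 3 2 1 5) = (0 2)(3 4 5 6)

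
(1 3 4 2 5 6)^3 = (1 2)(3 5)(4 6)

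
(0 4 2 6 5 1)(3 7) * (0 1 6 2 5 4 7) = (0 7 3)(4 5 6)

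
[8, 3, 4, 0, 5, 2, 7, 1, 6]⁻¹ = [3, 7, 5, 1, 2, 4, 8, 6, 0]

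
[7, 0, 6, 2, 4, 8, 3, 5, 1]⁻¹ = [1, 8, 3, 6, 4, 7, 2, 0, 5]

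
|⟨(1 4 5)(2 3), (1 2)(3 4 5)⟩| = 120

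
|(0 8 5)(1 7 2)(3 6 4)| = 3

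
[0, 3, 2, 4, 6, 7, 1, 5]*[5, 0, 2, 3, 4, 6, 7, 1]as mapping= [0→5, 1→3, 2→2, 3→4, 4→7, 5→1, 6→0, 7→6]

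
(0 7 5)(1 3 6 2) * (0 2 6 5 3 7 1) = (0 1 7 3 5 2)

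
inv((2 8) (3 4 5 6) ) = (2 8) (3 6 5 4) 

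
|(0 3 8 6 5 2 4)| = 7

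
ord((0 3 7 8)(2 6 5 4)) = 4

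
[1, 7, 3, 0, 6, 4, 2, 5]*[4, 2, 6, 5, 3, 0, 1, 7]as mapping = [0→2, 1→7, 2→5, 3→4, 4→1, 5→3, 6→6, 7→0]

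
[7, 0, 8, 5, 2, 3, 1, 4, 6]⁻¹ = [1, 6, 4, 5, 7, 3, 8, 0, 2]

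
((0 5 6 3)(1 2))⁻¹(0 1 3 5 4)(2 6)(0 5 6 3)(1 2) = (0 6 4 5 2)(1 3)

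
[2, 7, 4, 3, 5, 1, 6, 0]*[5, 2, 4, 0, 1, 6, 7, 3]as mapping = [0→4, 1→3, 2→1, 3→0, 4→6, 5→2, 6→7, 7→5]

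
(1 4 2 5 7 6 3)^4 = (1 7 4 6 2 3 5)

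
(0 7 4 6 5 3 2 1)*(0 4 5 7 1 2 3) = (0 1 4 6 7 5) 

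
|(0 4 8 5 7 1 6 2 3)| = 9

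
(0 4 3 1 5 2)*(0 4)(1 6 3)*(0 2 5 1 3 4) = (0 2)(3 6 4)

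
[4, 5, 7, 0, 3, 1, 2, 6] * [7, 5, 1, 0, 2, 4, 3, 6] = [2, 4, 6, 7, 0, 5, 1, 3]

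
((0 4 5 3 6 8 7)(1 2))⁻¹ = (0 7 8 6 3 5 4)(1 2)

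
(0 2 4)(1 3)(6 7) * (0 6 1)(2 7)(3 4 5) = (0 7 1 4 6 2 5 3)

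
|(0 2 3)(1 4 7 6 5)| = 15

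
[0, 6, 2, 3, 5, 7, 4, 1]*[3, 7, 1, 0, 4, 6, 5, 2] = [3, 5, 1, 0, 6, 2, 4, 7]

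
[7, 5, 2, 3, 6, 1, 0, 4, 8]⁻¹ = [6, 5, 2, 3, 7, 1, 4, 0, 8]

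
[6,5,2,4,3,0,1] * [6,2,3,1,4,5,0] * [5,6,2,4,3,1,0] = [5,1,4,3,6,0,2]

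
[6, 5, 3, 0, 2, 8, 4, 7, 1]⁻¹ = [3, 8, 4, 2, 6, 1, 0, 7, 5]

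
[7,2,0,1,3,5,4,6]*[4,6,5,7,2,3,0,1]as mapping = [0→1,1→5,2→4,3→6,4→7,5→3,6→2,7→0]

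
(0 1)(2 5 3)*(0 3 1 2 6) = (0 2 5 1 3 6)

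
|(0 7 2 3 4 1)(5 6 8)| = 6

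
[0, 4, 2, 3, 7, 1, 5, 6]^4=[0, 5, 2, 3, 1, 6, 7, 4]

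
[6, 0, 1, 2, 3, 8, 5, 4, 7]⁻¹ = [1, 2, 3, 4, 7, 6, 0, 8, 5]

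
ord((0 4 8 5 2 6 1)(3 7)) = 14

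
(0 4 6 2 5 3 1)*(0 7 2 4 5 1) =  (0 5 3)(1 7 2)(4 6)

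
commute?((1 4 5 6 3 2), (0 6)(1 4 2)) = no:(1 4 5 6 3 2)*(0 6)(1 4 2) = (0 6 3 1 2 4 5), (0 6)(1 4 2)*(1 4 5 6 3 2) = (0 3 2 4 1 5 6)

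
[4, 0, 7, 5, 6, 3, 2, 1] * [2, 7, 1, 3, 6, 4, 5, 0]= [6, 2, 0, 4, 5, 3, 1, 7]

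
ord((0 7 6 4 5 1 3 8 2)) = 9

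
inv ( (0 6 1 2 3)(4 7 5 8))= (0 3 2 1 6)(4 8 5 7)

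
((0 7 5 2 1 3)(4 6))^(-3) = (0 2)(1 7)(3 5)(4 6)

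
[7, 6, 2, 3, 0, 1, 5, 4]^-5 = [7, 6, 2, 3, 0, 1, 5, 4]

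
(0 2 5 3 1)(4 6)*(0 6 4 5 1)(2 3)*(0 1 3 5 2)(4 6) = (0 5)(1 4 6 2 3)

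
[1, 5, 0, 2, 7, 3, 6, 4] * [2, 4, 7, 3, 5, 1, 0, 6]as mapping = [0→4, 1→1, 2→2, 3→7, 4→6, 5→3, 6→0, 7→5]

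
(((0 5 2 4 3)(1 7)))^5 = (1 7)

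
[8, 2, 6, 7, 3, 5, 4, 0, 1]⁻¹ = [7, 8, 1, 4, 6, 5, 2, 3, 0]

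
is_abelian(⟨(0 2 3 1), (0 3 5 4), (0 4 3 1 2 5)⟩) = no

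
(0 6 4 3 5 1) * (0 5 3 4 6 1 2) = (0 1 5 2)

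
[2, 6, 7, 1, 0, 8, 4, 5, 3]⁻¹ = [4, 3, 0, 8, 6, 7, 1, 2, 5]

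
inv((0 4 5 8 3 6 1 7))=(0 7 1 6 3 8 5 4)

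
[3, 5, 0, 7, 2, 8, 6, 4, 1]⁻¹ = [2, 8, 4, 0, 7, 1, 6, 3, 5]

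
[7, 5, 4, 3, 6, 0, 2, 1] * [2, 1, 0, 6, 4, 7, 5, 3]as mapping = [0→3, 1→7, 2→4, 3→6, 4→5, 5→2, 6→0, 7→1]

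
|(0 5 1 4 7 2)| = 6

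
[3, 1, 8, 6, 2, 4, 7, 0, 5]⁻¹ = [7, 1, 4, 0, 5, 8, 3, 6, 2]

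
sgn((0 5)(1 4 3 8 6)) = -1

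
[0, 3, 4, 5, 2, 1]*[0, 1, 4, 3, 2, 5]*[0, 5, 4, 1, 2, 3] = [0, 1, 4, 3, 2, 5]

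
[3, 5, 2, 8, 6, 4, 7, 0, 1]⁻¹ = [7, 8, 2, 0, 5, 1, 4, 6, 3]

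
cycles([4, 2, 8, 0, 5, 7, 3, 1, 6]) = (0 4 5 7 1 2 8 6 3) 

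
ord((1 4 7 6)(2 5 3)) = 12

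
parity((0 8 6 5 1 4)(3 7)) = even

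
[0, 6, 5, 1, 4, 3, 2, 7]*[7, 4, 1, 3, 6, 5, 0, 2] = [7, 0, 5, 4, 6, 3, 1, 2]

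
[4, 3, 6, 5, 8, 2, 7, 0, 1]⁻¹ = [7, 8, 5, 1, 0, 3, 2, 6, 4]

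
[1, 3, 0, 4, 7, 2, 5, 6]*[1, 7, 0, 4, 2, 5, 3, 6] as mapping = [0→7, 1→4, 2→1, 3→2, 4→6, 5→0, 6→5, 7→3] 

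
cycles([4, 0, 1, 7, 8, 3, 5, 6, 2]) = (0 4 8 2 1)(3 7 6 5)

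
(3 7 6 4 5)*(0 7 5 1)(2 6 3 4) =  (0 7 3 5 4 1)(2 6)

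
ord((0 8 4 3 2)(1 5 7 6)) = 20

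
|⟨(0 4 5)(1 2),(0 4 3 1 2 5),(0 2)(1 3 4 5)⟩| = 720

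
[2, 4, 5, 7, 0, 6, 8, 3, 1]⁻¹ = [4, 8, 0, 7, 1, 2, 5, 3, 6]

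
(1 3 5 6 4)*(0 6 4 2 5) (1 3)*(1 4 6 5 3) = (0 5 6 2 3) (1 4) 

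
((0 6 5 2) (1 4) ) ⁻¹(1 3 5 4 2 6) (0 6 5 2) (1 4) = (0 5 4 3 2 1) 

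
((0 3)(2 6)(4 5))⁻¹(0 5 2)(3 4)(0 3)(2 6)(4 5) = (0 5)(3 4 6)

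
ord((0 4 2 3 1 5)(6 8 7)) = 6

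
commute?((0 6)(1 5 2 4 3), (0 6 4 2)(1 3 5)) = no:(0 6)(1 5 2 4 3)*(0 6 4 2)(1 3 5) = (0 4 5), (0 6 4 2)(1 3 5)*(0 6)(1 5 2 4 3) = (2 6 3)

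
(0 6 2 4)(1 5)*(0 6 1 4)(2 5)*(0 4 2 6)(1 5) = (0 5 2 4)(1 6)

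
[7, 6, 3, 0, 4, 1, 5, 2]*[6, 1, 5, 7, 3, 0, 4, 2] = [2, 4, 7, 6, 3, 1, 0, 5]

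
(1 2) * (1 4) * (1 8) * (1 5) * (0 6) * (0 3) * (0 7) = (0 6 3 7)(1 2 4 8 5)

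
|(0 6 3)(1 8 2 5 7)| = 15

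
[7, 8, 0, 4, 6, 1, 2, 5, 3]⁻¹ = [2, 5, 6, 8, 3, 7, 4, 0, 1]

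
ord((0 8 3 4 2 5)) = 6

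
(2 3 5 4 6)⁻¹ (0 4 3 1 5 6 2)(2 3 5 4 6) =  (0 6 5 1 4 2 3)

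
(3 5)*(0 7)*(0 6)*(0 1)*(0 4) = (0 7 6 1 4)(3 5)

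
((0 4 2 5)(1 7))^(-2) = (0 2)(4 5)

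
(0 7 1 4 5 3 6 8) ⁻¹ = (0 8 6 3 5 4 1 7) 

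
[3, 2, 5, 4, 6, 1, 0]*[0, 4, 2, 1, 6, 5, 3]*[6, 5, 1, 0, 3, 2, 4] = [5, 1, 2, 4, 0, 3, 6]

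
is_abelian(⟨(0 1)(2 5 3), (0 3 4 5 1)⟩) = no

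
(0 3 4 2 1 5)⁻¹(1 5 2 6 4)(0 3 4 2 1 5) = (0 1 6 2 5)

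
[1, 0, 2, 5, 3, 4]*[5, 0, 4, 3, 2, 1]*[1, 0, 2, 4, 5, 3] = [1, 3, 5, 0, 4, 2]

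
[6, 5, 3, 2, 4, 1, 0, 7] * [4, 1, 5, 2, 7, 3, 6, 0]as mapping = [0→6, 1→3, 2→2, 3→5, 4→7, 5→1, 6→4, 7→0]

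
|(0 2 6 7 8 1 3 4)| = 8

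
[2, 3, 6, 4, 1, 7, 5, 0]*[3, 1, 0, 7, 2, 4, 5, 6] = [0, 7, 5, 2, 1, 6, 4, 3] 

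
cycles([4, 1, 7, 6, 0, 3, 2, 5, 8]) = (0 4)(2 7 5 3 6)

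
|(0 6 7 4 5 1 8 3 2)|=9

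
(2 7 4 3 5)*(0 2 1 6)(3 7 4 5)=(0 2 4 7 5 1 6)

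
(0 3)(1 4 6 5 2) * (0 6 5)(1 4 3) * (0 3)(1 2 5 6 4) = (0 2 1)(3 4 6)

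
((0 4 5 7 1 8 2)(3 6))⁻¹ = (0 2 8 1 7 5 4)(3 6)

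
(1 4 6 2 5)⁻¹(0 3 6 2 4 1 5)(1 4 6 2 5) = (0 3 2 5 6 4 1)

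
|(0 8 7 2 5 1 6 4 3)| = 9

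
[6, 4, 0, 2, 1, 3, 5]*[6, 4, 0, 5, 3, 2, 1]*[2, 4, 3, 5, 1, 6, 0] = [4, 5, 0, 2, 1, 6, 3]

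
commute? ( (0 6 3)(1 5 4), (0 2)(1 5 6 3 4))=no: (0 6 3)(1 5 4)*(0 2)(1 5 6 3 4)=(0 3 2)(1 6 4 5), (0 2)(1 5 6 3 4)*(0 6 3)(1 5 4)=(0 2 6)(1 4 5 3)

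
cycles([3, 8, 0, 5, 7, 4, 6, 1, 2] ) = (0 3 5 4 7 1 8 2)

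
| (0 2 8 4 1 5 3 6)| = 8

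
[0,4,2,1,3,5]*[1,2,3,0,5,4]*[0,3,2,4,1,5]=[3,5,4,2,0,1]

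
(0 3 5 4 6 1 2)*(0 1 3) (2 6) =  (1 6 3 5 4 2) 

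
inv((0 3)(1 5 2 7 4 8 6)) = (0 3)(1 6 8 4 7 2 5)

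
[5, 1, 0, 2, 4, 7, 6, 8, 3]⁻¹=[2, 1, 3, 8, 4, 0, 6, 5, 7]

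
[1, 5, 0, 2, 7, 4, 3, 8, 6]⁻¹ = [2, 0, 3, 6, 5, 1, 8, 4, 7]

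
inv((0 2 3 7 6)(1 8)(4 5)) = (0 6 7 3 2)(1 8)(4 5)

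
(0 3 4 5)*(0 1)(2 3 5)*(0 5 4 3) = (0 4 2)(1 5)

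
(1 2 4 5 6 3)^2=(1 4 6)(2 5 3)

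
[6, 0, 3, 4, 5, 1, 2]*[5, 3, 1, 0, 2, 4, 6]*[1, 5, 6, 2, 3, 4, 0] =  [0, 4, 1, 6, 3, 2, 5]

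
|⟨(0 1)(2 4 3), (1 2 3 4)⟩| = 120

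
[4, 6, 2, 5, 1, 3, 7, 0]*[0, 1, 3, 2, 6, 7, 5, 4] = [6, 5, 3, 7, 1, 2, 4, 0]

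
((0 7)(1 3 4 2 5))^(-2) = (1 2 3 5 4)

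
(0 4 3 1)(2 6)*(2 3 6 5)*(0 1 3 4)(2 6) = (2 5 6 4)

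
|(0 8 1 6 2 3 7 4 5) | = 9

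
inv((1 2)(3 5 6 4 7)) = (1 2)(3 7 4 6 5)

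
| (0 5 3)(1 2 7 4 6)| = 15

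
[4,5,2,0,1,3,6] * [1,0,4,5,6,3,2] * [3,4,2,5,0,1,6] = [6,5,0,4,3,1,2]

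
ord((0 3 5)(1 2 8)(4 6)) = 6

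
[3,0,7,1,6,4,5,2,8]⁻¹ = [1,3,7,0,5,6,4,2,8]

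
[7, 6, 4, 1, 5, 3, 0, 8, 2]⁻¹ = [6, 3, 8, 5, 2, 4, 1, 0, 7]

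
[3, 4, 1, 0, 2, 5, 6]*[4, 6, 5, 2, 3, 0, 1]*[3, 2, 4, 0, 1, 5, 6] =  [4, 0, 6, 1, 5, 3, 2]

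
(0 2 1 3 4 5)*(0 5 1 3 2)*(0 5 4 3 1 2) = (0 5 4 2 1)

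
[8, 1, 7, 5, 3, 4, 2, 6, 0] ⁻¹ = [8, 1, 6, 4, 5, 3, 7, 2, 0] 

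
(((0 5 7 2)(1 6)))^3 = (0 2 7 5)(1 6)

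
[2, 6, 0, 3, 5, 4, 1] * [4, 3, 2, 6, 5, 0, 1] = [2, 1, 4, 6, 0, 5, 3]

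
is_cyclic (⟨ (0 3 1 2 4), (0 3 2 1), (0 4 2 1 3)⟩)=no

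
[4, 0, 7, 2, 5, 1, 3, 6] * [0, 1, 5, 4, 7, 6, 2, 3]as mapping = [0→7, 1→0, 2→3, 3→5, 4→6, 5→1, 6→4, 7→2]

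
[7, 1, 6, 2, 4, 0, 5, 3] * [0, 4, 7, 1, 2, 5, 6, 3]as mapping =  [0→3, 1→4, 2→6, 3→7, 4→2, 5→0, 6→5, 7→1]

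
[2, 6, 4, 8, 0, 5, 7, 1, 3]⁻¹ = [4, 7, 0, 8, 2, 5, 1, 6, 3]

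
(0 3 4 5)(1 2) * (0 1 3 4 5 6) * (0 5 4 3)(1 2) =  (0 3 4 6 5 2)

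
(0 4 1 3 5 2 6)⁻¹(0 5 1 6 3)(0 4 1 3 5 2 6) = (0 5 4 2 3)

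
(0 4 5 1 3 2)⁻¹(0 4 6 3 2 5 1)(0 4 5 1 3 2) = (0 1 3 4 5 6 2)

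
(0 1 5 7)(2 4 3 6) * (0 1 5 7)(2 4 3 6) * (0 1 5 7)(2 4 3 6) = (0 7 5 1)(2 6 3 4)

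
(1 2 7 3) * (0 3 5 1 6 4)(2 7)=(0 3 6 4)(1 7 5)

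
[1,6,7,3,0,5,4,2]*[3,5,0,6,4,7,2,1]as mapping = [0→5,1→2,2→1,3→6,4→3,5→7,6→4,7→0]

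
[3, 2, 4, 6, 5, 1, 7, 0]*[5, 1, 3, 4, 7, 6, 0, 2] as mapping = [0→4, 1→3, 2→7, 3→0, 4→6, 5→1, 6→2, 7→5] 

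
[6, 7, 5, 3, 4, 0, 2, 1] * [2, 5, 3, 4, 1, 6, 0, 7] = [0, 7, 6, 4, 1, 2, 3, 5]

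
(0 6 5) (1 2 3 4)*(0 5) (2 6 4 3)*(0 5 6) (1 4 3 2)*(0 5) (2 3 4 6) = (0 4 6) (1 5 2) 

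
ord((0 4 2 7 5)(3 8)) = 10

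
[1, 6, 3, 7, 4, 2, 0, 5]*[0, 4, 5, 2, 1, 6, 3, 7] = [4, 3, 2, 7, 1, 5, 0, 6]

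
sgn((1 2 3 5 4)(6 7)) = -1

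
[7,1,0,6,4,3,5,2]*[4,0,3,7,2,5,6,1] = [1,0,4,6,2,7,5,3]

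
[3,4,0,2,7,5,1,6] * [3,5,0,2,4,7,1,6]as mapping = [0→2,1→4,2→3,3→0,4→6,5→7,6→5,7→1]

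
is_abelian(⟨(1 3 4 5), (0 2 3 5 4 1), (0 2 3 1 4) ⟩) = no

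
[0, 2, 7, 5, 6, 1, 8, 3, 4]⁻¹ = [0, 5, 1, 7, 8, 3, 4, 2, 6]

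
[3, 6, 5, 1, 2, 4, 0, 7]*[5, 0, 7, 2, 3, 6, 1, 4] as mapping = [0→2, 1→1, 2→6, 3→0, 4→7, 5→3, 6→5, 7→4] 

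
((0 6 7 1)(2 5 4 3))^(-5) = (0 1 7 6)(2 3 4 5)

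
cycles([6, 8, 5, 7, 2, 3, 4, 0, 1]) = (0 6 4 2 5 3 7)(1 8)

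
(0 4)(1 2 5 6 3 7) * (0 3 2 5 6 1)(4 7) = (0 7)(1 5)(2 6)(3 4)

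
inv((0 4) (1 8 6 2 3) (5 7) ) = (0 4) (1 3 2 6 8) (5 7) 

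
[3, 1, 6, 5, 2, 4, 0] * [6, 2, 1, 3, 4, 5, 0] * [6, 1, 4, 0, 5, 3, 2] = [0, 4, 6, 3, 1, 5, 2]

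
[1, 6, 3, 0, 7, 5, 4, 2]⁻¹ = [3, 0, 7, 2, 6, 5, 1, 4]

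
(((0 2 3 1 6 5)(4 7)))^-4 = (0 3 6)(1 5 2)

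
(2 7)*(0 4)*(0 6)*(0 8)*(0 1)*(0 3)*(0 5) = (0 4 6 8 1 3 5)(2 7)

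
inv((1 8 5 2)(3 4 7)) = (1 2 5 8)(3 7 4)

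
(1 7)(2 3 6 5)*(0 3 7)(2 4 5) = (0 3 6 2 7 1)(4 5)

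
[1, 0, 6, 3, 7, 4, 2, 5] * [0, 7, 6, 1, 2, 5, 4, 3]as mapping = [0→7, 1→0, 2→4, 3→1, 4→3, 5→2, 6→6, 7→5]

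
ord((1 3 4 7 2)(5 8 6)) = 15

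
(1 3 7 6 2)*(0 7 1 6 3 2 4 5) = (0 7 3 1 2 6 4 5) 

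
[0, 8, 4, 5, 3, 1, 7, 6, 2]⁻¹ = [0, 5, 8, 4, 2, 3, 7, 6, 1]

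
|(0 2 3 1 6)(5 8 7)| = 15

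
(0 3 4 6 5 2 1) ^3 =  (0 6 1 4 2 3 5) 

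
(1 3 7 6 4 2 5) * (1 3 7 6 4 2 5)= (1 7 4 5 3 6 2)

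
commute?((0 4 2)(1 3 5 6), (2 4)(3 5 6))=no:(0 4 2)(1 3 5 6)*(2 4)(3 5 6)=(0 2)(1 5 3 6), (2 4)(3 5 6)*(0 4 2)(1 3 5 6)=(0 4)(1 3 6 5)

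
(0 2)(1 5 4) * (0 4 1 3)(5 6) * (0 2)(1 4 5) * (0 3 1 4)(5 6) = (0 3 2 6 4 1 5)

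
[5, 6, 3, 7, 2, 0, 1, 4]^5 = [5, 6, 3, 7, 2, 0, 1, 4]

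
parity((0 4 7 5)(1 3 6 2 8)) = odd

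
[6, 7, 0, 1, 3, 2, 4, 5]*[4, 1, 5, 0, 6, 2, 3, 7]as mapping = [0→3, 1→7, 2→4, 3→1, 4→0, 5→5, 6→6, 7→2]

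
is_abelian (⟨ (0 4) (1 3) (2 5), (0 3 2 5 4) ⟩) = no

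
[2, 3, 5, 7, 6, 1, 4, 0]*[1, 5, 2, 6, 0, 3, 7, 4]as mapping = [0→2, 1→6, 2→3, 3→4, 4→7, 5→5, 6→0, 7→1]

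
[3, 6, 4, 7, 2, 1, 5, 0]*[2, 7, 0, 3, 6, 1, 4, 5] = [3, 4, 6, 5, 0, 7, 1, 2]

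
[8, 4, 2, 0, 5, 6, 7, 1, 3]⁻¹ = [3, 7, 2, 8, 1, 4, 5, 6, 0]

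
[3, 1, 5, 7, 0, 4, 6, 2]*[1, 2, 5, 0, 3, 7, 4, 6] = [0, 2, 7, 6, 1, 3, 4, 5]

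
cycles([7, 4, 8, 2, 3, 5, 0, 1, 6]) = (0 7 1 4 3 2 8 6)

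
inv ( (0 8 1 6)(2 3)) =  (0 6 1 8)(2 3)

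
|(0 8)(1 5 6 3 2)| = 10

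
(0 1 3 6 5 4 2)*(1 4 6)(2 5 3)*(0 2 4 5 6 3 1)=(0 5 3)(1 4 6)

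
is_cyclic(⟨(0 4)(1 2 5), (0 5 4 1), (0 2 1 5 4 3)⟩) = no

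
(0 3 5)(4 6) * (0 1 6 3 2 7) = (0 2 7)(1 6 4 3 5)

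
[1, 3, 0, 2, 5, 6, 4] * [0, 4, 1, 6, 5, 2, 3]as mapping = [0→4, 1→6, 2→0, 3→1, 4→2, 5→3, 6→5]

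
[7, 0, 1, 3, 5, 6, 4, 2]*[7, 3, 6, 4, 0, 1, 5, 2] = [2, 7, 3, 4, 1, 5, 0, 6]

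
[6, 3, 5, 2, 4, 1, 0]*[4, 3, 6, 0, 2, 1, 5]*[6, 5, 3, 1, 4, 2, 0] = [2, 6, 5, 0, 3, 1, 4]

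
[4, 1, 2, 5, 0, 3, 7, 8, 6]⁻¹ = [4, 1, 2, 5, 0, 3, 8, 6, 7]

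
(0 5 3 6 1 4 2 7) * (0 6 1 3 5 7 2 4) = (0 7 6 3 1) 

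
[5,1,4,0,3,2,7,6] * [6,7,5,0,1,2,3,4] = [2,7,1,6,0,5,4,3]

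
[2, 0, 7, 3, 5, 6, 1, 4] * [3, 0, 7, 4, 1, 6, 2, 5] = [7, 3, 5, 4, 6, 2, 0, 1]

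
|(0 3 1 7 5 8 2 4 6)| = 9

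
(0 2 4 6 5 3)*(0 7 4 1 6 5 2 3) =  (0 3 7 4 5)(1 6 2)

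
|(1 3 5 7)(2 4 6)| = 12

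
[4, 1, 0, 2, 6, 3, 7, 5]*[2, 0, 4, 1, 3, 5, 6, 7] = [3, 0, 2, 4, 6, 1, 7, 5]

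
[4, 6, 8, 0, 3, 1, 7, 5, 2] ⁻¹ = [3, 5, 8, 4, 0, 7, 1, 6, 2] 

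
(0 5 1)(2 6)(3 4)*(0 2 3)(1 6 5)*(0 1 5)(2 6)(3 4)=(0 5 2)(1 6 4)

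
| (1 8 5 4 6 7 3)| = 7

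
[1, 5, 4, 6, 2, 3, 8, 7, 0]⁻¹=[8, 0, 4, 5, 2, 1, 3, 7, 6]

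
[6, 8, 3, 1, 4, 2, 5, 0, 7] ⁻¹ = [7, 3, 5, 2, 4, 6, 0, 8, 1] 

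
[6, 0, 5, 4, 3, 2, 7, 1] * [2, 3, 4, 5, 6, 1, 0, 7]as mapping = [0→0, 1→2, 2→1, 3→6, 4→5, 5→4, 6→7, 7→3]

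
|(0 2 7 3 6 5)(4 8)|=6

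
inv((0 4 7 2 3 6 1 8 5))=(0 5 8 1 6 3 2 7 4)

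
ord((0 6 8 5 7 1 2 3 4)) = 9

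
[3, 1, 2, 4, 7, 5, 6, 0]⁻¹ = [7, 1, 2, 0, 3, 5, 6, 4]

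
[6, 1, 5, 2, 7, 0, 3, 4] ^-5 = [0, 1, 2, 3, 7, 5, 6, 4] 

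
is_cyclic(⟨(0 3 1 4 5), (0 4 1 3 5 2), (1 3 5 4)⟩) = no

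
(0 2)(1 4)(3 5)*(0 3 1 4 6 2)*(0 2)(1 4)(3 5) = (0 2 5 4 1 6)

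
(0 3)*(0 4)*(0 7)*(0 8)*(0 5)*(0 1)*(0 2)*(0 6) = (0 3 4 7 8 5 1 2 6)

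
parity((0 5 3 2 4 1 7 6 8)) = even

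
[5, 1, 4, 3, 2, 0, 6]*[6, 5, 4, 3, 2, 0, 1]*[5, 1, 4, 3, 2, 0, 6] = [5, 0, 4, 3, 2, 6, 1]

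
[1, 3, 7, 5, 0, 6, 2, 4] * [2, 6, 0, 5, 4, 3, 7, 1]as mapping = [0→6, 1→5, 2→1, 3→3, 4→2, 5→7, 6→0, 7→4]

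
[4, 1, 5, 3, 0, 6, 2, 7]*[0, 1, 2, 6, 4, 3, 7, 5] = [4, 1, 3, 6, 0, 7, 2, 5]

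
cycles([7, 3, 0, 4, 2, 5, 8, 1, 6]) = (0 7 1 3 4 2)(6 8)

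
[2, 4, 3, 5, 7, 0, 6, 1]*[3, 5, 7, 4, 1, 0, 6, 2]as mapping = [0→7, 1→1, 2→4, 3→0, 4→2, 5→3, 6→6, 7→5]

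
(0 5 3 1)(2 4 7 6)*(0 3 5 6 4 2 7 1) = (0 6 7 4 1 3)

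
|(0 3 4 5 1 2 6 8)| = 8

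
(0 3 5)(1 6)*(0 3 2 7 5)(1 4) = (0 2 7 5 3)(1 6 4)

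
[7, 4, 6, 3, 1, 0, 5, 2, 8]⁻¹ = [5, 4, 7, 3, 1, 6, 2, 0, 8]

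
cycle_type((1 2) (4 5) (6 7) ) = 2^3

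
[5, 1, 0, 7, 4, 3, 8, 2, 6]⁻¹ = [2, 1, 7, 5, 4, 0, 8, 3, 6]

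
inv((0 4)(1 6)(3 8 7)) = (0 4)(1 6)(3 7 8)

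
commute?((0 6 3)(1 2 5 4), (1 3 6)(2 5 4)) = no:(0 6 3)(1 2 5 4) * (1 3 6)(2 5 4) = (0 1 5 2 4 3), (1 3 6)(2 5 4) * (0 6 3)(1 2 5 4) = (0 6 2 4 5 1)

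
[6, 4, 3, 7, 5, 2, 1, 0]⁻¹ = [7, 6, 5, 2, 1, 4, 0, 3]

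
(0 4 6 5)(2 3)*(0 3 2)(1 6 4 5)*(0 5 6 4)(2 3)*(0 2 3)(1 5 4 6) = (0 1 6 5 3 4 2)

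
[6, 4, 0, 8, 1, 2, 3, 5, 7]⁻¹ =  [2, 4, 5, 6, 1, 7, 0, 8, 3]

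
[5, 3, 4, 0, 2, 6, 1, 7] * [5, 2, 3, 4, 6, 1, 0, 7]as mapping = [0→1, 1→4, 2→6, 3→5, 4→3, 5→0, 6→2, 7→7]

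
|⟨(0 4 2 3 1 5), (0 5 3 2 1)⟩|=120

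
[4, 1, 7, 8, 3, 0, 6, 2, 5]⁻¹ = [5, 1, 7, 4, 0, 8, 6, 2, 3]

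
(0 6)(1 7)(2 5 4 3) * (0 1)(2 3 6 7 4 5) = (0 7)(1 4 6)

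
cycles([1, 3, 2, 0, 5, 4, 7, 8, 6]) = (0 1 3)(4 5)(6 7 8)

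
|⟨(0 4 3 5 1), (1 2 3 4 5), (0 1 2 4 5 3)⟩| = 720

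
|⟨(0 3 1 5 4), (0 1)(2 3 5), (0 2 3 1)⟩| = 720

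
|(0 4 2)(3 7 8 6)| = 12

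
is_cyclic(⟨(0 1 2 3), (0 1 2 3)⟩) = yes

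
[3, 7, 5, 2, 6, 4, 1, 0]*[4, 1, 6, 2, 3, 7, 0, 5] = [2, 5, 7, 6, 0, 3, 1, 4]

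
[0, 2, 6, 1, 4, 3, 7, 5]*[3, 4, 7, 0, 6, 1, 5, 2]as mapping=[0→3, 1→7, 2→5, 3→4, 4→6, 5→0, 6→2, 7→1]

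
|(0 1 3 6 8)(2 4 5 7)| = 20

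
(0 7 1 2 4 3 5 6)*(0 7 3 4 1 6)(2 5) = (0 3 2 1 5)(6 7)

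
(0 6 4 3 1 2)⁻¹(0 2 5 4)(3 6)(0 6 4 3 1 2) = (0 5 3 6)(1 4)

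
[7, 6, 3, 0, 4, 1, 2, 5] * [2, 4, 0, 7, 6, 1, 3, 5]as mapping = [0→5, 1→3, 2→7, 3→2, 4→6, 5→4, 6→0, 7→1]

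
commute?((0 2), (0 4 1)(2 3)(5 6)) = no:(0 2)*(0 4 1)(2 3)(5 6) = (0 3 2 4 1)(5 6), (0 4 1)(2 3)(5 6)*(0 2) = (0 4 1 2 3)(5 6)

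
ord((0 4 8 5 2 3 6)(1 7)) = 14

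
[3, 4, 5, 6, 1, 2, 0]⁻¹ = [6, 4, 5, 0, 1, 2, 3]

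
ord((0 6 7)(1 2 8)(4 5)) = 6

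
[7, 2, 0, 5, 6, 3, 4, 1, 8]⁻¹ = [2, 7, 1, 5, 6, 3, 4, 0, 8]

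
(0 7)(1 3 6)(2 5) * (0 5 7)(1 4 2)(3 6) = (1 6 4 2 7 5)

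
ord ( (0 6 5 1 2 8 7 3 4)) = 9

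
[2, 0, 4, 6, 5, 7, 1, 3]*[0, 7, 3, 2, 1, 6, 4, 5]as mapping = [0→3, 1→0, 2→1, 3→4, 4→6, 5→5, 6→7, 7→2]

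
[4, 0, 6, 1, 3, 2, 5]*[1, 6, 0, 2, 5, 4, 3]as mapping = [0→5, 1→1, 2→3, 3→6, 4→2, 5→0, 6→4]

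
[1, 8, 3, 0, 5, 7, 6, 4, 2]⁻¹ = [3, 0, 8, 2, 7, 4, 6, 5, 1]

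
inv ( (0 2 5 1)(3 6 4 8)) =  (0 1 5 2)(3 8 4 6)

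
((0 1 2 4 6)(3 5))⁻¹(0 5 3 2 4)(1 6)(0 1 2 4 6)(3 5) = (0 2)(1 3 5 4 6)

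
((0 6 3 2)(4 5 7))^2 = (0 3)(2 6)(4 7 5)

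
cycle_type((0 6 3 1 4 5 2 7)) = 8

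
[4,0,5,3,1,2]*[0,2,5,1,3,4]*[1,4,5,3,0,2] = [3,1,0,4,5,2]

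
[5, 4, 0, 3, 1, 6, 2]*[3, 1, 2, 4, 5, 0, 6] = [0, 5, 3, 4, 1, 6, 2]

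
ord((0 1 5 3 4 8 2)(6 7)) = 14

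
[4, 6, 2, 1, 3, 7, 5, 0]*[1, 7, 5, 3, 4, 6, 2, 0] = [4, 2, 5, 7, 3, 0, 6, 1]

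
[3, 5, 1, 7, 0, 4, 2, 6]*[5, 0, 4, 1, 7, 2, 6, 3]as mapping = [0→1, 1→2, 2→0, 3→3, 4→5, 5→7, 6→4, 7→6]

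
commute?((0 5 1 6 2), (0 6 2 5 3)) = no:(0 5 1 6 2) * (0 6 2 5 3) = (0 3)(1 2 6 5), (0 6 2 5 3) * (0 5 1 6 2) = (0 2 1 6)(3 5)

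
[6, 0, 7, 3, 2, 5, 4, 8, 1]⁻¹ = [1, 8, 4, 3, 6, 5, 0, 2, 7]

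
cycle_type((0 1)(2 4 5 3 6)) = 2.5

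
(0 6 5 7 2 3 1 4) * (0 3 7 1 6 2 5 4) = (0 2 7 5 1)(3 6 4)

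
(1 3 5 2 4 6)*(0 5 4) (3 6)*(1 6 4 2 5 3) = (0 3 2) (1 4) 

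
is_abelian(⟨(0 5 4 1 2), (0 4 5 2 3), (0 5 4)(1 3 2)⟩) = no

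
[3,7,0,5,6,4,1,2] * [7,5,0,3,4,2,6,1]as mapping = [0→3,1→1,2→7,3→2,4→6,5→4,6→5,7→0]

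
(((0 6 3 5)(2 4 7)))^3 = (0 5 3 6)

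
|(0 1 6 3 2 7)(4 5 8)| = 6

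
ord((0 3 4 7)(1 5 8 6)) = 4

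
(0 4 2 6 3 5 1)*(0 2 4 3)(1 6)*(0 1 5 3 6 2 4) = (0 6 1 4)(2 5)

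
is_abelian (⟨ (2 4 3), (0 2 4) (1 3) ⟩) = no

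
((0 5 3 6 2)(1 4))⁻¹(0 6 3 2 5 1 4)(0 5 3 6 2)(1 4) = (0 3 4 1 5 2 6)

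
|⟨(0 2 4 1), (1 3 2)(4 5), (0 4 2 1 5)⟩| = 720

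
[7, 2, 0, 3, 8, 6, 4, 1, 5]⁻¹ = [2, 7, 1, 3, 6, 8, 5, 0, 4]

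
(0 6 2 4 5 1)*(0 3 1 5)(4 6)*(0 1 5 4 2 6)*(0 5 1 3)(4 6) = (0 2 5 6 4 3 1)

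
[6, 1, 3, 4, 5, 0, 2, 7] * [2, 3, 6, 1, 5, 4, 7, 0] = [7, 3, 1, 5, 4, 2, 6, 0]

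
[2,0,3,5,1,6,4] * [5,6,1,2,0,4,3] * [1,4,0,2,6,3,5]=[4,3,0,6,5,2,1]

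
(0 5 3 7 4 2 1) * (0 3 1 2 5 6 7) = (0 6 7 4 5 1 3)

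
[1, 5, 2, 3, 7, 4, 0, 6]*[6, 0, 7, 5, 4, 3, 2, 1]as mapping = [0→0, 1→3, 2→7, 3→5, 4→1, 5→4, 6→6, 7→2]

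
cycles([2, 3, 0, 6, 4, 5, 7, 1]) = (0 2) (1 3 6 7) 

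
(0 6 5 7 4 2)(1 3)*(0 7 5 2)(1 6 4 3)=(0 4)(2 7 3 6)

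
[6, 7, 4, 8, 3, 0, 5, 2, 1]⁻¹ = [5, 8, 7, 4, 2, 6, 0, 1, 3]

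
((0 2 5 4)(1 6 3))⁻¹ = (0 4 5 2)(1 3 6)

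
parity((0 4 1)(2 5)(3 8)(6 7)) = odd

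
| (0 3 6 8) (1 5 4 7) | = 4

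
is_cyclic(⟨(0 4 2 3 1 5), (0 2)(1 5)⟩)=no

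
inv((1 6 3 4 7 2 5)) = (1 5 2 7 4 3 6)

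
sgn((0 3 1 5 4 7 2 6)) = -1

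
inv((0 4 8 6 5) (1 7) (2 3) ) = (0 5 6 8 4) (1 7) (2 3) 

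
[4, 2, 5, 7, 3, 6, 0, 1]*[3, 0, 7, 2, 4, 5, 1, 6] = [4, 7, 5, 6, 2, 1, 3, 0]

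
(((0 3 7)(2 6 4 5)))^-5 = (0 3 7)(2 5 4 6)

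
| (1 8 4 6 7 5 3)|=7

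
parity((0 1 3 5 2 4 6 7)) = odd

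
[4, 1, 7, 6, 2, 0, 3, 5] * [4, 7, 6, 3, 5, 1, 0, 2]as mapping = [0→5, 1→7, 2→2, 3→0, 4→6, 5→4, 6→3, 7→1]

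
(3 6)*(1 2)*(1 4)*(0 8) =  (0 8)(1 2 4)(3 6)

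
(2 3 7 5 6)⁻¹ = (2 6 5 7 3)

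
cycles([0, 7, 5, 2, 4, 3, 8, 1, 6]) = (1 7)(2 5 3)(6 8)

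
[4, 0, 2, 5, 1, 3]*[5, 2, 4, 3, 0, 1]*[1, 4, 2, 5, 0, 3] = [1, 3, 0, 4, 2, 5]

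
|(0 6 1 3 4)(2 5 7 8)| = 20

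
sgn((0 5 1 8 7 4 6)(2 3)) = -1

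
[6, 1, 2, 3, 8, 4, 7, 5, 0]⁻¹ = [8, 1, 2, 3, 5, 7, 0, 6, 4]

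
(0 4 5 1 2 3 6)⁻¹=(0 6 3 2 1 5 4)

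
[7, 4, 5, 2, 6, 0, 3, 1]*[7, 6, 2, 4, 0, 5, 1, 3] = [3, 0, 5, 2, 1, 7, 4, 6]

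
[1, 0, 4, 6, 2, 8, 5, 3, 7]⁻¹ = [1, 0, 4, 7, 2, 6, 3, 8, 5]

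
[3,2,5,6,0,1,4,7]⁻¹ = [4,5,1,0,6,2,3,7]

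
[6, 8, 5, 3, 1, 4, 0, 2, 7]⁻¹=[6, 4, 7, 3, 5, 2, 0, 8, 1]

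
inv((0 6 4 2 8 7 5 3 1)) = (0 1 3 5 7 8 2 4 6)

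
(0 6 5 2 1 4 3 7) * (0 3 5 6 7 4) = (0 7 3 4 5 2 1)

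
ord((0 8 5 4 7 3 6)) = 7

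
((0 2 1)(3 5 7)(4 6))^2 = (0 1 2)(3 7 5)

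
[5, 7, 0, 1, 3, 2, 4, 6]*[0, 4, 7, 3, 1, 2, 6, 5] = [2, 5, 0, 4, 3, 7, 1, 6]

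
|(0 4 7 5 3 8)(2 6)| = 6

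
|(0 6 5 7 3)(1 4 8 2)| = 20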